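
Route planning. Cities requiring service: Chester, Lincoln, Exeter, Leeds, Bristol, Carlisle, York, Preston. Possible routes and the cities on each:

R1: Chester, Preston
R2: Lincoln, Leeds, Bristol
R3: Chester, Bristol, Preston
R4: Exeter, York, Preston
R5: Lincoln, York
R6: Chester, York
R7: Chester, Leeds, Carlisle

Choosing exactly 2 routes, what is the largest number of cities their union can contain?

6

Choosing R2, R4 covers {Lincoln, Exeter, Leeds, Bristol, York, Preston} — 6 cities.
No choice of 2 routes does better; here Chester, Carlisle are left uncovered.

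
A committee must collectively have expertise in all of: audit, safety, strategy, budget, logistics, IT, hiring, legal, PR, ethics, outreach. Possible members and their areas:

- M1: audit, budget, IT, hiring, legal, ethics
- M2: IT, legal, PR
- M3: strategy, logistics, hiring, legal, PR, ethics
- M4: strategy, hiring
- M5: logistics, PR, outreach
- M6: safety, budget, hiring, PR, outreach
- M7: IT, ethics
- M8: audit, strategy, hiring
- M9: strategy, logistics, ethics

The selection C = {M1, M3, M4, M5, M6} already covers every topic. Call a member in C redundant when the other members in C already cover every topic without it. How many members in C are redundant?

3

Drop M1: audit, IT uncovered — not redundant.
Drop M3: the rest still cover every topic — redundant.
Drop M4: the rest still cover every topic — redundant.
Drop M5: the rest still cover every topic — redundant.
Drop M6: safety uncovered — not redundant.
3 redundant: M3, M4, M5.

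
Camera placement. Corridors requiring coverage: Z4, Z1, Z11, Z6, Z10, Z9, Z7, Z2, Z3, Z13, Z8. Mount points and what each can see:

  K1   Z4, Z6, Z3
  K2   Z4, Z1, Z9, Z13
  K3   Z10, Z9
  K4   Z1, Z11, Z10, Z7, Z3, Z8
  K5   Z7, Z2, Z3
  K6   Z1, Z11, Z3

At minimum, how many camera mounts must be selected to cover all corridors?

K1, K2, K4, K5 together cover {Z4, Z1, Z11, Z6, Z10, Z9, Z7, Z2, Z3, Z13, Z8} — every corridor.
No 3 of the 6 camera mounts cover everything (all 20 triples fall short), so 4 is minimum.

4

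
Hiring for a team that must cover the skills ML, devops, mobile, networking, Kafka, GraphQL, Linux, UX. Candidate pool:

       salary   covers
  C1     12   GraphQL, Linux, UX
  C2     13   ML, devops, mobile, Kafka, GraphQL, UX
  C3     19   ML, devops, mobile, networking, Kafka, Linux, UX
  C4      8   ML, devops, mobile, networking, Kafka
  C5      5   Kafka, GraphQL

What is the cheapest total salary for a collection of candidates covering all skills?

C1, C4 cover every skill at salary 12 + 8 = 20.
Any cover uses at least 2 candidates; among all covering selections none totals below 20.

20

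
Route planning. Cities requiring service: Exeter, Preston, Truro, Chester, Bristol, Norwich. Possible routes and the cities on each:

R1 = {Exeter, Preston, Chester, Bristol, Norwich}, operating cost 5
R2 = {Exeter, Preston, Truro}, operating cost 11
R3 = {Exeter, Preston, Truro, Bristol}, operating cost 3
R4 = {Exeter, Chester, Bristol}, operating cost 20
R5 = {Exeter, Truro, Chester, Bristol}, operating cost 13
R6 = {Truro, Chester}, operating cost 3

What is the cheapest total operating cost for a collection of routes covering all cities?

R1, R3 cover every city at operating cost 5 + 3 = 8.
Any cover uses at least 2 routes; among all covering selections none totals below 8.

8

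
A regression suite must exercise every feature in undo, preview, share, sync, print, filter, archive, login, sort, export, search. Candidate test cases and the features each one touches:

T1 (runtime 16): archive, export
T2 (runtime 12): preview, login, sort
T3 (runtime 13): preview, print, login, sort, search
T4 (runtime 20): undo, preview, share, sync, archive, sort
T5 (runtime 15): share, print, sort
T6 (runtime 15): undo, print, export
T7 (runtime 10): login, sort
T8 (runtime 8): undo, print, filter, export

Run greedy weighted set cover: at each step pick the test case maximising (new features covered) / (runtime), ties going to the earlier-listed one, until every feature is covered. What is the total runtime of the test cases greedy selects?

41

Pick 1: T8 adds 4 new (undo, print, filter, export) at runtime 8 (ratio 4/8).
Pick 2: T3 adds 4 new (preview, login, sort, search) at runtime 13 (ratio 4/13).
Pick 3: T4 adds 3 new (share, sync, archive) at runtime 20 (ratio 3/20).
Greedy total runtime: 8 + 13 + 20 = 41.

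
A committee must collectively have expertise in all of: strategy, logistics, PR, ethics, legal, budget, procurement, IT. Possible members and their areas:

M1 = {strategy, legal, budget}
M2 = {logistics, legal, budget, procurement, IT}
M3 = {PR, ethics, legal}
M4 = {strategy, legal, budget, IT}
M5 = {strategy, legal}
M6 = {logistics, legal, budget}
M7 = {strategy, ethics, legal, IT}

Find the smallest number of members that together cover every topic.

M1, M2, M3 together cover {strategy, logistics, PR, ethics, legal, budget, procurement, IT} — every topic.
No 2 of the 7 members cover everything (all 21 pairs fall short), so 3 is minimum.

3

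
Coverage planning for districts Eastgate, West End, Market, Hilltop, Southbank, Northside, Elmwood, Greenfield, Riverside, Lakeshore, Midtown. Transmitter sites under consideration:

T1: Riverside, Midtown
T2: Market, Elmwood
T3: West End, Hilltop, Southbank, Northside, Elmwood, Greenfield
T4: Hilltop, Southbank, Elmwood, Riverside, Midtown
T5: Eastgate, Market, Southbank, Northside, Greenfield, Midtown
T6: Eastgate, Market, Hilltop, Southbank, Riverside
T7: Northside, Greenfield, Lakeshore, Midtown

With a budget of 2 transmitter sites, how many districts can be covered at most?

9

Choosing T3, T5 covers {Eastgate, West End, Market, Hilltop, Southbank, Northside, Elmwood, Greenfield, Midtown} — 9 districts.
No choice of 2 transmitter sites does better; here Riverside, Lakeshore are left uncovered.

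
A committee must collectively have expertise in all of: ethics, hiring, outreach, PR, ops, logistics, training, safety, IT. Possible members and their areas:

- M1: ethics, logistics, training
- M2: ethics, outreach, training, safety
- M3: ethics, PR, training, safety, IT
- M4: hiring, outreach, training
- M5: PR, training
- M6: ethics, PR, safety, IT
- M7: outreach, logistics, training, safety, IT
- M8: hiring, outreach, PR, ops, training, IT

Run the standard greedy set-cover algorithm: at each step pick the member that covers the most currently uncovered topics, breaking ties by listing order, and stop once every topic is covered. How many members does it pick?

Pick 1: M8 covers 6 new topics (hiring, outreach, PR, ops, training, IT).
Pick 2: M1 covers 2 new topics (ethics, logistics).
Pick 3: M2 covers 1 new topics (safety).
Greedy uses 3 members.

3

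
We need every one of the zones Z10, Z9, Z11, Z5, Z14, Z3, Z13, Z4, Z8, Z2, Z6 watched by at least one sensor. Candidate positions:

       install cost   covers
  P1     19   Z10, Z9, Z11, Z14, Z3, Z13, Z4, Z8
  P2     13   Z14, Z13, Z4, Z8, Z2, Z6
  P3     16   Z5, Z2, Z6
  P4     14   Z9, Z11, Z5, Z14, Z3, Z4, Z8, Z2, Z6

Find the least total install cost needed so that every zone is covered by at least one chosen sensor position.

33

P1, P4 cover every zone at install cost 19 + 14 = 33.
Any cover uses at least 2 sensor positions; among all covering selections none totals below 33.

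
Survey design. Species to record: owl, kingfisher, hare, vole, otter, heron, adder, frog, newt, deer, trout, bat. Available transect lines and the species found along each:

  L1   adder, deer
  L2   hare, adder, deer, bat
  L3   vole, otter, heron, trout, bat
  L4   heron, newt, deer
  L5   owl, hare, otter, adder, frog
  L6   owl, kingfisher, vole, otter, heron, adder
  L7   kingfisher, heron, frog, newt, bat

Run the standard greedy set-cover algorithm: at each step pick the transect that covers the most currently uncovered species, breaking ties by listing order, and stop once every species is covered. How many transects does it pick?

Pick 1: L6 covers 6 new species (owl, kingfisher, vole, otter, heron, adder).
Pick 2: L2 covers 3 new species (hare, deer, bat).
Pick 3: L7 covers 2 new species (frog, newt).
Pick 4: L3 covers 1 new species (trout).
Greedy uses 4 transects.

4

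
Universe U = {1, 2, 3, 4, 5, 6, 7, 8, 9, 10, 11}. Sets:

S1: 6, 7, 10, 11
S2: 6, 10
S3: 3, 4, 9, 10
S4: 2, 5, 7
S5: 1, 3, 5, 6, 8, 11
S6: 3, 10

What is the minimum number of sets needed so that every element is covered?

S3, S4, S5 together cover {1, 2, 3, 4, 5, 6, 7, 8, 9, 10, 11} — every element.
No 2 of the 6 sets cover everything (all 15 pairs fall short), so 3 is minimum.

3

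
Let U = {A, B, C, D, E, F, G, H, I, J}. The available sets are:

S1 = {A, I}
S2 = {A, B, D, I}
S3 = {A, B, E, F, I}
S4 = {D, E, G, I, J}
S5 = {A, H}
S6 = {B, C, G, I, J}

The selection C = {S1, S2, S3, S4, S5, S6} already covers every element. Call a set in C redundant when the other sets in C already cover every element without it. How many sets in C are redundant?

Drop S1: the rest still cover every element — redundant.
Drop S2: the rest still cover every element — redundant.
Drop S3: F uncovered — not redundant.
Drop S4: the rest still cover every element — redundant.
Drop S5: H uncovered — not redundant.
Drop S6: C uncovered — not redundant.
3 redundant: S1, S2, S4.

3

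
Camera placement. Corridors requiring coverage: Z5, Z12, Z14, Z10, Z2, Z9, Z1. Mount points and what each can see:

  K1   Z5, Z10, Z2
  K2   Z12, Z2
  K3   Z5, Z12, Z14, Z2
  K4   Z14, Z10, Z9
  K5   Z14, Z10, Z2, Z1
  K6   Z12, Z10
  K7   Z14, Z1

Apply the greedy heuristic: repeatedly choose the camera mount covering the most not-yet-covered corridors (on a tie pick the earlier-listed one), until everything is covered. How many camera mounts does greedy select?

Pick 1: K3 covers 4 new corridors (Z5, Z12, Z14, Z2).
Pick 2: K4 covers 2 new corridors (Z10, Z9).
Pick 3: K5 covers 1 new corridors (Z1).
Greedy uses 3 camera mounts.

3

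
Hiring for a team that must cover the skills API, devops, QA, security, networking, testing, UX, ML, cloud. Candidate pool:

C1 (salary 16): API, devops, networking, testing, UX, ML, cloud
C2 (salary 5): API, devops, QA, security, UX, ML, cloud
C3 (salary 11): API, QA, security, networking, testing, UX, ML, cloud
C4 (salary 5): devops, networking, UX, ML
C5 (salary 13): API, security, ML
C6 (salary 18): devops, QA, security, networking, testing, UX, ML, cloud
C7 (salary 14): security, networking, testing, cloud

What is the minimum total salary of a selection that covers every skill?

16

C2, C3 cover every skill at salary 5 + 11 = 16.
Any cover uses at least 2 candidates; among all covering selections none totals below 16.
Greedy by coverage-per-salary would pick C2, C4, C3 for 21 — worse than the optimum 16.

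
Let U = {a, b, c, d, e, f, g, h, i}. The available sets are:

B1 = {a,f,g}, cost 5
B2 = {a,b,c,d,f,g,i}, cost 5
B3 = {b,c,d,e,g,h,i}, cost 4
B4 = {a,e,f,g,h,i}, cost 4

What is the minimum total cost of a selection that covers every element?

B3, B4 cover every element at cost 4 + 4 = 8.
Any cover uses at least 2 sets; among all covering selections none totals below 8.

8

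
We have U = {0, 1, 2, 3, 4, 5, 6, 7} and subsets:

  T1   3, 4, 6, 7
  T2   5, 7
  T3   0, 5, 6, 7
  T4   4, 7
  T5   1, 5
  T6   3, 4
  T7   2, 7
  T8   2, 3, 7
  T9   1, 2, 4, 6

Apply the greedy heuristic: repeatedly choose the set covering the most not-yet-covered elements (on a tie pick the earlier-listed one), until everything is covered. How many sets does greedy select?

Pick 1: T1 covers 4 new elements (3, 4, 6, 7).
Pick 2: T3 covers 2 new elements (0, 5).
Pick 3: T9 covers 2 new elements (1, 2).
Greedy uses 3 sets.

3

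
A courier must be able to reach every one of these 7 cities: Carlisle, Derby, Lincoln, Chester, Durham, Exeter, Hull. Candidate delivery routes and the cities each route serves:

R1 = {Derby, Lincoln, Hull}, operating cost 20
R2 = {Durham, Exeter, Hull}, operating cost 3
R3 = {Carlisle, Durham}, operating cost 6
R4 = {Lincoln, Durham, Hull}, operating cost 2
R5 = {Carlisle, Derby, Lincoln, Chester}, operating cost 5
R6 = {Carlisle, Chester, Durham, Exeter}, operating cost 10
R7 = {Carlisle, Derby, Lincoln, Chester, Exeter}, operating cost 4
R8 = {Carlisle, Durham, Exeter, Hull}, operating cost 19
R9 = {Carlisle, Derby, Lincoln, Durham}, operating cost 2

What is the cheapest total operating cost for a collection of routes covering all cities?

R4, R7 cover every city at operating cost 2 + 4 = 6.
Any cover uses at least 2 routes; among all covering selections none totals below 6.
Greedy by coverage-per-operating cost would pick R9, R2, R7 for 9 — worse than the optimum 6.

6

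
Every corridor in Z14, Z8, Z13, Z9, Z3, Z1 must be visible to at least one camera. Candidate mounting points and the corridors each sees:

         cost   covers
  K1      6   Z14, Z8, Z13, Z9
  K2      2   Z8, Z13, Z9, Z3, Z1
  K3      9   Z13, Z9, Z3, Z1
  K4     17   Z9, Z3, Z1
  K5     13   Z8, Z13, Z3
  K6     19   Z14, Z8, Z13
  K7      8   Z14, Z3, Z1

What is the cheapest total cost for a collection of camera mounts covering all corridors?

8

K1, K2 cover every corridor at cost 6 + 2 = 8.
Any cover uses at least 2 camera mounts; among all covering selections none totals below 8.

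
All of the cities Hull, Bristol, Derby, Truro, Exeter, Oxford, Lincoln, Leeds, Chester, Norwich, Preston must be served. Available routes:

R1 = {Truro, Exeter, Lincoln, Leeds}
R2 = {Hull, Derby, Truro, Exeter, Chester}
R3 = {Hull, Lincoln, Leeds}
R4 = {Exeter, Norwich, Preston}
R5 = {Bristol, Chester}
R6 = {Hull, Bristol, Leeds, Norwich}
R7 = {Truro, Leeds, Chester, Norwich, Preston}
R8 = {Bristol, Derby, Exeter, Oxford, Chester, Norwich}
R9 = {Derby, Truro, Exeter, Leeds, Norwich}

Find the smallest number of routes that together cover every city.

3

R3, R7, R8 together cover {Hull, Bristol, Derby, Truro, Exeter, Oxford, Lincoln, Leeds, Chester, Norwich, Preston} — every city.
No 2 of the 9 routes cover everything (all 36 pairs fall short), so 3 is minimum.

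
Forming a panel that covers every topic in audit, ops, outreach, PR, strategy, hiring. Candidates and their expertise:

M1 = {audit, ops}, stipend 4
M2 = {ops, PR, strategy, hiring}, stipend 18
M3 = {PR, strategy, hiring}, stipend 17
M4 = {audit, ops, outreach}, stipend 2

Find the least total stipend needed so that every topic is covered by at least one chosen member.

19

M3, M4 cover every topic at stipend 17 + 2 = 19.
Any cover uses at least 2 members; among all covering selections none totals below 19.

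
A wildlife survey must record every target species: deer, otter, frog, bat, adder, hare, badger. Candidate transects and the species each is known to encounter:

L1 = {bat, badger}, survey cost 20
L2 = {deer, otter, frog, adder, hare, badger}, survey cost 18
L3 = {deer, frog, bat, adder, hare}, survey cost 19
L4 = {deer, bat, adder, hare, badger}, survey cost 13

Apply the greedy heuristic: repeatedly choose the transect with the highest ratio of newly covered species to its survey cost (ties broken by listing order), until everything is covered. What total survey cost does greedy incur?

Pick 1: L4 adds 5 new (deer, bat, adder, hare, badger) at survey cost 13 (ratio 5/13).
Pick 2: L2 adds 2 new (otter, frog) at survey cost 18 (ratio 2/18).
Greedy total survey cost: 13 + 18 = 31.

31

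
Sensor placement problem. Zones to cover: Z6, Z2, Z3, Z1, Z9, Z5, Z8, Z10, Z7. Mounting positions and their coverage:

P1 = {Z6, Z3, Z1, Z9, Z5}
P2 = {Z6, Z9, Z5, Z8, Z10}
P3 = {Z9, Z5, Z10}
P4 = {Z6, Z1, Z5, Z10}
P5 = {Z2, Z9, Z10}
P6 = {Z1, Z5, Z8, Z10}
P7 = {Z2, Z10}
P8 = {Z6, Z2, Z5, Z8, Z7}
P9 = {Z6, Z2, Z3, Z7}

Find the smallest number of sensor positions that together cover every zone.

P1, P2, P8 together cover {Z6, Z2, Z3, Z1, Z9, Z5, Z8, Z10, Z7} — every zone.
No 2 of the 9 sensor positions cover everything (all 36 pairs fall short), so 3 is minimum.

3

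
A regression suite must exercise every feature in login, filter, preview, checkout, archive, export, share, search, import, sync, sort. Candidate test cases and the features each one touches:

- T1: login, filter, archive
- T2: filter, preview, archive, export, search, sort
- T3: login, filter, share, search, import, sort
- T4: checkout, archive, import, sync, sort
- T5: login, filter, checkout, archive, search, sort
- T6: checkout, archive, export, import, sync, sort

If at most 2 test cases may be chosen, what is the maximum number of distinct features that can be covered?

Choosing T3, T6 covers {login, filter, checkout, archive, export, share, search, import, sync, sort} — 10 features.
No choice of 2 test cases does better; here preview is left uncovered.

10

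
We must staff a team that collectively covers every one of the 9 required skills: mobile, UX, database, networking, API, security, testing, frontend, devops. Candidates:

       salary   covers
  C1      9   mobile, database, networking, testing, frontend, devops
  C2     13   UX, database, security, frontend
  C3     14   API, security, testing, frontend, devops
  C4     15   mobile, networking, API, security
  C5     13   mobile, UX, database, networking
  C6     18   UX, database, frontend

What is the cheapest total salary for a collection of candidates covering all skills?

C3, C5 cover every skill at salary 14 + 13 = 27.
Any cover uses at least 2 candidates; among all covering selections none totals below 27.

27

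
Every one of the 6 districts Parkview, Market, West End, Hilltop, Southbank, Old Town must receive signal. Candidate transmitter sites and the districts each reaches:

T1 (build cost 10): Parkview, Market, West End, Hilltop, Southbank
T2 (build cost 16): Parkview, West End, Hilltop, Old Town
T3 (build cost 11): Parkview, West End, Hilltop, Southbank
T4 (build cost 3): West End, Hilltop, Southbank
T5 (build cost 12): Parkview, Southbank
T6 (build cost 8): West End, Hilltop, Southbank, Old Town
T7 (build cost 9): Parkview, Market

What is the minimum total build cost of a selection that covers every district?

17

T6, T7 cover every district at build cost 8 + 9 = 17.
Any cover uses at least 2 transmitter sites; among all covering selections none totals below 17.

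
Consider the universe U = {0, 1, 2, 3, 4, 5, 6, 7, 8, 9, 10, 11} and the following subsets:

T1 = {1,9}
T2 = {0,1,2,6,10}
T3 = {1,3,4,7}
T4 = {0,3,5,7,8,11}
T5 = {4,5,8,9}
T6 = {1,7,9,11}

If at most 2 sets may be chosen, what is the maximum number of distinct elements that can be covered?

10

Choosing T2, T4 covers {0, 1, 2, 3, 5, 6, 7, 8, 10, 11} — 10 elements.
No choice of 2 sets does better; here 4, 9 are left uncovered.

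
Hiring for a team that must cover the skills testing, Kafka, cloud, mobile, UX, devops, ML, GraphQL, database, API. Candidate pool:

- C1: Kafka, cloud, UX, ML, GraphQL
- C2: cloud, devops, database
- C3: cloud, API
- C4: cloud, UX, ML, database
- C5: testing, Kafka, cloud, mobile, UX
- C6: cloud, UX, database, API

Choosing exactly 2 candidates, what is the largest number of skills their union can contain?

Choosing C1, C2 covers {Kafka, cloud, UX, devops, ML, GraphQL, database} — 7 skills.
No choice of 2 candidates does better; here testing, mobile, API are left uncovered.

7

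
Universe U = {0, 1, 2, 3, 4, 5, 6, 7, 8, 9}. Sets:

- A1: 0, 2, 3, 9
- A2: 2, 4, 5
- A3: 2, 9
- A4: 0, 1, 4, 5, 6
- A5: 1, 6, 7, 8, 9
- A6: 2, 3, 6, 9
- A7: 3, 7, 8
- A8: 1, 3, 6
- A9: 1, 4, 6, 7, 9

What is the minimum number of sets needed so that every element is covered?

3

A1, A2, A5 together cover {0, 1, 2, 3, 4, 5, 6, 7, 8, 9} — every element.
No 2 of the 9 sets cover everything (all 36 pairs fall short), so 3 is minimum.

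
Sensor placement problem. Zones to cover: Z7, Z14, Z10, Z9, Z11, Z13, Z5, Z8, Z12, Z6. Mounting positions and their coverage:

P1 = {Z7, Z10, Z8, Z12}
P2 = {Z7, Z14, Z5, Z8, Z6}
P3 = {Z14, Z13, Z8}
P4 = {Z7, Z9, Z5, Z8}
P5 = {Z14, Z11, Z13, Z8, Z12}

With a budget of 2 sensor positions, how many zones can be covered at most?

Choosing P2, P5 covers {Z7, Z14, Z11, Z13, Z5, Z8, Z12, Z6} — 8 zones.
No choice of 2 sensor positions does better; here Z10, Z9 are left uncovered.

8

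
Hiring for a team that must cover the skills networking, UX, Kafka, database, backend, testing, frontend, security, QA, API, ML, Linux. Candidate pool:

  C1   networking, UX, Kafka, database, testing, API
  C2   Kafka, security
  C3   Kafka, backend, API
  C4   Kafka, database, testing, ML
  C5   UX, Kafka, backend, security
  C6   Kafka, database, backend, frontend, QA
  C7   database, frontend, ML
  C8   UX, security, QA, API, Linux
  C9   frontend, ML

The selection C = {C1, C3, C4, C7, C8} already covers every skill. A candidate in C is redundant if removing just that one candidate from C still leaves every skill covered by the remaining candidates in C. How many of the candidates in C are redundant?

1

Drop C1: networking uncovered — not redundant.
Drop C3: backend uncovered — not redundant.
Drop C4: the rest still cover every skill — redundant.
Drop C7: frontend uncovered — not redundant.
Drop C8: security, QA, Linux uncovered — not redundant.
1 redundant: C4.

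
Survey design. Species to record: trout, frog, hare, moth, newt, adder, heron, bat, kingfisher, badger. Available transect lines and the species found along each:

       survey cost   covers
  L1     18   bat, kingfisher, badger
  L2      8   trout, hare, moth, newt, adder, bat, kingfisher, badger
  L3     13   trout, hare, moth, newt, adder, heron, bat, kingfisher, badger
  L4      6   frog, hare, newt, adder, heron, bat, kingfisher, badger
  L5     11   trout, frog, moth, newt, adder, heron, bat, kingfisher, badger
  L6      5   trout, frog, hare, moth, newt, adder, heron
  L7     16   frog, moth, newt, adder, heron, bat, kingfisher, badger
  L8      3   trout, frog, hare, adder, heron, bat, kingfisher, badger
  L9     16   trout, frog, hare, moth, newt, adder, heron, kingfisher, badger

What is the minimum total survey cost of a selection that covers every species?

8

L6, L8 cover every species at survey cost 5 + 3 = 8.
Any cover uses at least 2 transects; among all covering selections none totals below 8.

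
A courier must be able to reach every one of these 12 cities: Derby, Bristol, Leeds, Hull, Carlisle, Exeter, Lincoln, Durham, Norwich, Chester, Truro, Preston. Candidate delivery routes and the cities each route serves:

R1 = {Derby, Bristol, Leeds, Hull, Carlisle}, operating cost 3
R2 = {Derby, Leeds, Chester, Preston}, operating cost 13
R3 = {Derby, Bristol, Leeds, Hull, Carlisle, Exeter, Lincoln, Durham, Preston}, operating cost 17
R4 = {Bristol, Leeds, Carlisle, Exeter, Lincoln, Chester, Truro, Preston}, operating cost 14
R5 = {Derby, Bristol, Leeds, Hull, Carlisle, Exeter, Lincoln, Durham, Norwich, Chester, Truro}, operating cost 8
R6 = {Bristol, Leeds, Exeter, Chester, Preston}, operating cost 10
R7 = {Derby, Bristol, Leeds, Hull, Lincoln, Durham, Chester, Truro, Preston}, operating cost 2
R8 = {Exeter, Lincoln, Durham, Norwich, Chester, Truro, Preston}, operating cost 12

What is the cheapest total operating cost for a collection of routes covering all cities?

10

R5, R7 cover every city at operating cost 8 + 2 = 10.
Any cover uses at least 2 routes; among all covering selections none totals below 10.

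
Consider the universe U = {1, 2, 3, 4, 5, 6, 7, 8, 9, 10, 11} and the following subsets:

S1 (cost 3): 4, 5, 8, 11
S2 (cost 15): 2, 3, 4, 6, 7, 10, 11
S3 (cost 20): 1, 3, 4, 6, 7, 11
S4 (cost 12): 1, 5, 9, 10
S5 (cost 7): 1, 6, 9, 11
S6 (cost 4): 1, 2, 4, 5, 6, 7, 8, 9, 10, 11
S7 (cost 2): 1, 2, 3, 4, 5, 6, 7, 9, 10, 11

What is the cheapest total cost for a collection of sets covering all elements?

S1, S7 cover every element at cost 3 + 2 = 5.
Any cover uses at least 2 sets; among all covering selections none totals below 5.

5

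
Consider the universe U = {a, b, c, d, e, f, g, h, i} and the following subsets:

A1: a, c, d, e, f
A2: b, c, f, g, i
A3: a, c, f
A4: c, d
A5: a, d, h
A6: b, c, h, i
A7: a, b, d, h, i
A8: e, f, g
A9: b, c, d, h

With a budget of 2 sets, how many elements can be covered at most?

8

Choosing A1, A2 covers {a, b, c, d, e, f, g, i} — 8 elements.
No choice of 2 sets does better; here h is left uncovered.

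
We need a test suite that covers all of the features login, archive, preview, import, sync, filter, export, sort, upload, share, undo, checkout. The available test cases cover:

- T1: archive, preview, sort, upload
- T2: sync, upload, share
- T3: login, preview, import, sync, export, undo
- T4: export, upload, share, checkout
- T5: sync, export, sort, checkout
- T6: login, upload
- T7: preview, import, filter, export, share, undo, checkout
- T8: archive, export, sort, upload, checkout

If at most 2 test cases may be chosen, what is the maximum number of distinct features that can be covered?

Choosing T1, T7 covers {archive, preview, import, filter, export, sort, upload, share, undo, checkout} — 10 features.
No choice of 2 test cases does better; here login, sync are left uncovered.

10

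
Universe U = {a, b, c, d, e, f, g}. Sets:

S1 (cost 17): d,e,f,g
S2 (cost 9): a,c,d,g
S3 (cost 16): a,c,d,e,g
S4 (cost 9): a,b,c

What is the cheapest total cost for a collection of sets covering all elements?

S1, S4 cover every element at cost 17 + 9 = 26.
Any cover uses at least 2 sets; among all covering selections none totals below 26.
Greedy by coverage-per-cost would pick S2, S1, S4 for 35 — worse than the optimum 26.

26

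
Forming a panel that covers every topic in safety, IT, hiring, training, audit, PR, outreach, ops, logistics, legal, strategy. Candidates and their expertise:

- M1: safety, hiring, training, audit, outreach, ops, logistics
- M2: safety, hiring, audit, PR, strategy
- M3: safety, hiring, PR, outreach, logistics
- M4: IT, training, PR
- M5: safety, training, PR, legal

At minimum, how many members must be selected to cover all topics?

M1, M2, M4, M5 together cover {safety, IT, hiring, training, audit, PR, outreach, ops, logistics, legal, strategy} — every topic.
No 3 of the 5 members cover everything (all 10 triples fall short), so 4 is minimum.

4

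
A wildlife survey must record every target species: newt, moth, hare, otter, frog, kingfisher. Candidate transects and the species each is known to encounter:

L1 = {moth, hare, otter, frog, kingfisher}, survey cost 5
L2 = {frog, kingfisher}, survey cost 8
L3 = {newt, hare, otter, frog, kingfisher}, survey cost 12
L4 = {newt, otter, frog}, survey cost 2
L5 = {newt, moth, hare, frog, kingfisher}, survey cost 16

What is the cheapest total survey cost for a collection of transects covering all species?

L1, L4 cover every species at survey cost 5 + 2 = 7.
Any cover uses at least 2 transects; among all covering selections none totals below 7.

7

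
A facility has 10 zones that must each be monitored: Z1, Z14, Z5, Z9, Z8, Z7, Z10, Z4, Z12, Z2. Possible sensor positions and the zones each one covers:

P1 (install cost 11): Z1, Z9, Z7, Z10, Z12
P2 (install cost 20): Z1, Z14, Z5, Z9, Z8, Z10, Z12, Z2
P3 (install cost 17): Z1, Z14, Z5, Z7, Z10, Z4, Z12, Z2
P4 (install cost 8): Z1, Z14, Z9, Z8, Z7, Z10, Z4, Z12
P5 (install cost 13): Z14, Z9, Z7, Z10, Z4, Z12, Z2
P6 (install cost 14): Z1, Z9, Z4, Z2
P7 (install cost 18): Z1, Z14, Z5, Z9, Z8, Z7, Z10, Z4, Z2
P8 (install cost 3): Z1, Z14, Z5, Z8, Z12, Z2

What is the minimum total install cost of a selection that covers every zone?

P4, P8 cover every zone at install cost 8 + 3 = 11.
Any cover uses at least 2 sensor positions; among all covering selections none totals below 11.

11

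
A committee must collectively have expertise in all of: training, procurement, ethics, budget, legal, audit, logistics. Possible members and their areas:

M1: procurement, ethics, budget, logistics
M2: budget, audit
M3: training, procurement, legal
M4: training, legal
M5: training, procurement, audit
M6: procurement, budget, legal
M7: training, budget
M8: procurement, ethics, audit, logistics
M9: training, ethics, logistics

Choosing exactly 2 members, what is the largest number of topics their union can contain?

Choosing M1, M3 covers {training, procurement, ethics, budget, legal, logistics} — 6 topics.
No choice of 2 members does better; here audit is left uncovered.

6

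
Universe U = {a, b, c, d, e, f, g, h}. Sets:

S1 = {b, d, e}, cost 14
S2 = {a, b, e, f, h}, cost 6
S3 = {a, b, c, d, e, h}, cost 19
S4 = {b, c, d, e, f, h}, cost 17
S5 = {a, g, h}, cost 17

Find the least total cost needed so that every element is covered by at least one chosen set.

34

S4, S5 cover every element at cost 17 + 17 = 34.
Any cover uses at least 2 sets; among all covering selections none totals below 34.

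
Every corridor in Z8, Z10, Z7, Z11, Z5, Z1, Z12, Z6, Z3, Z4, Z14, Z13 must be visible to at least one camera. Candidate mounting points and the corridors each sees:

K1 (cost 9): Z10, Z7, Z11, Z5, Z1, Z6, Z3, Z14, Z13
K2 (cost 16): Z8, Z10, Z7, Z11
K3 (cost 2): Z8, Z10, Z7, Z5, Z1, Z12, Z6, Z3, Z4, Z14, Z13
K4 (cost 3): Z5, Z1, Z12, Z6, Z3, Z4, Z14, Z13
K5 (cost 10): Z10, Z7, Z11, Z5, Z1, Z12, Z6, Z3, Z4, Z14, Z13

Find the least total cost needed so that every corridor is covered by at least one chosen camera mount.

11

K1, K3 cover every corridor at cost 9 + 2 = 11.
Any cover uses at least 2 camera mounts; among all covering selections none totals below 11.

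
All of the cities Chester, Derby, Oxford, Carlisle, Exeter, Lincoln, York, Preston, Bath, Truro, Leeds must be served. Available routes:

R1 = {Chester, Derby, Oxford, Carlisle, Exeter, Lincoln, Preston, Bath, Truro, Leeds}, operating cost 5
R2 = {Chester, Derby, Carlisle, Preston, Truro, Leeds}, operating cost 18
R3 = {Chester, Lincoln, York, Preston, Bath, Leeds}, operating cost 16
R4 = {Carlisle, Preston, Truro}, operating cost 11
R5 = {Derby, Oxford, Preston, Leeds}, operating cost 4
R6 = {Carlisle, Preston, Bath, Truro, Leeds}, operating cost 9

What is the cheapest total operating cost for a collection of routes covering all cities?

R1, R3 cover every city at operating cost 5 + 16 = 21.
Any cover uses at least 2 routes; among all covering selections none totals below 21.

21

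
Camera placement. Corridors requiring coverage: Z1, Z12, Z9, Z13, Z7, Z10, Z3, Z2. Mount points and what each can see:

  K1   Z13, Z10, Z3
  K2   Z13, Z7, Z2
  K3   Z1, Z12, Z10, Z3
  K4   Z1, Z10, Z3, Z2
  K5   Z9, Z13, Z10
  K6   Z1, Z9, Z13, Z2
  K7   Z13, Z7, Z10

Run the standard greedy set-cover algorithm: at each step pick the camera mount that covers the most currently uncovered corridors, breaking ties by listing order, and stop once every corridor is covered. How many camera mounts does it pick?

3

Pick 1: K3 covers 4 new corridors (Z1, Z12, Z10, Z3).
Pick 2: K2 covers 3 new corridors (Z13, Z7, Z2).
Pick 3: K5 covers 1 new corridors (Z9).
Greedy uses 3 camera mounts.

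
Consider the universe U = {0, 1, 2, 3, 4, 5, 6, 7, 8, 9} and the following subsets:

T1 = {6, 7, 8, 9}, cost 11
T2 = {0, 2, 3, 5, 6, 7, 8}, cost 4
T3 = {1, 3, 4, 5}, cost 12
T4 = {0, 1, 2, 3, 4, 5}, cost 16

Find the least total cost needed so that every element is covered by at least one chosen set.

27

T1, T4 cover every element at cost 11 + 16 = 27.
Any cover uses at least 2 sets; among all covering selections none totals below 27.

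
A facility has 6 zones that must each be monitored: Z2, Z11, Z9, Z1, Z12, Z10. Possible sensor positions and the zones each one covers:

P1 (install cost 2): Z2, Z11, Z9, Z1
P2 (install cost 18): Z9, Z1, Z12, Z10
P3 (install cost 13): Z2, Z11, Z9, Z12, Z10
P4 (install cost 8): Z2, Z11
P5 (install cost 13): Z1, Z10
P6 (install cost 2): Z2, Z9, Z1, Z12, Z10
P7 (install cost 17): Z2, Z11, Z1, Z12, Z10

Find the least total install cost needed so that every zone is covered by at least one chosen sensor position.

4

P1, P6 cover every zone at install cost 2 + 2 = 4.
Any cover uses at least 2 sensor positions; among all covering selections none totals below 4.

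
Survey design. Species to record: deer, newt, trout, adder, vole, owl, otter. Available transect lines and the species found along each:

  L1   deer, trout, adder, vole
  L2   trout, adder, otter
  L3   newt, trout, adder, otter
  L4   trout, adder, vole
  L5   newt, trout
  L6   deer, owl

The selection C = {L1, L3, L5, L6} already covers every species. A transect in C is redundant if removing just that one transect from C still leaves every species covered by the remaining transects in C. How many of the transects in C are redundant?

Drop L1: vole uncovered — not redundant.
Drop L3: otter uncovered — not redundant.
Drop L5: the rest still cover every species — redundant.
Drop L6: owl uncovered — not redundant.
1 redundant: L5.

1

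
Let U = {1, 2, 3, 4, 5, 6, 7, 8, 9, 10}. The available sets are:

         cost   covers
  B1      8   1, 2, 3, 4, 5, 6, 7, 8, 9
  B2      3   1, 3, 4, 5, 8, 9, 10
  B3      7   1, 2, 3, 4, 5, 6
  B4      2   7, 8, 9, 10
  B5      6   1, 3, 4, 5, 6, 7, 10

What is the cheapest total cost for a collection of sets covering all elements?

9

B3, B4 cover every element at cost 7 + 2 = 9.
Any cover uses at least 2 sets; among all covering selections none totals below 9.
Greedy by coverage-per-cost would pick B2, B4, B3 for 12 — worse than the optimum 9.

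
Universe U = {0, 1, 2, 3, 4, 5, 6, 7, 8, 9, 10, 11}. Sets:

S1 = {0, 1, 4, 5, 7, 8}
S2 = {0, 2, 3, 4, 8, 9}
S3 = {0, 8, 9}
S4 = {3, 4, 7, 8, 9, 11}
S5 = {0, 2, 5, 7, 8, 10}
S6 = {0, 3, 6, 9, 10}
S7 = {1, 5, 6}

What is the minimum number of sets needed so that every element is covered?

S4, S5, S7 together cover {0, 1, 2, 3, 4, 5, 6, 7, 8, 9, 10, 11} — every element.
No 2 of the 7 sets cover everything (all 21 pairs fall short), so 3 is minimum.
Greedy (largest uncovered first) would take S1, S6, S2, S4 — 4 sets — but 3 suffice.

3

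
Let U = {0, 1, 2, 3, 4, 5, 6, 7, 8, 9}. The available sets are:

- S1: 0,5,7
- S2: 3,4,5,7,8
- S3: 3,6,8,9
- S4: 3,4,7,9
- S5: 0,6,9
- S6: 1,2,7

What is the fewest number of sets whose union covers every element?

S2, S5, S6 together cover {0, 1, 2, 3, 4, 5, 6, 7, 8, 9} — every element.
No 2 of the 6 sets cover everything (all 15 pairs fall short), so 3 is minimum.

3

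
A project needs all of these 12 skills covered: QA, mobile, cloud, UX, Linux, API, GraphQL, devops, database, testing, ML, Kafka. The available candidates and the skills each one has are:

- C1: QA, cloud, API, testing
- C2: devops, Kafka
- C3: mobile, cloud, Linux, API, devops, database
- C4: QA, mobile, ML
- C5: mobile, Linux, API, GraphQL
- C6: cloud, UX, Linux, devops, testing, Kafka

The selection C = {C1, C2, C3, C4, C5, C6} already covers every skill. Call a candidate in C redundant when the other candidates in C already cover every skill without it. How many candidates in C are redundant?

Drop C1: the rest still cover every skill — redundant.
Drop C2: the rest still cover every skill — redundant.
Drop C3: database uncovered — not redundant.
Drop C4: ML uncovered — not redundant.
Drop C5: GraphQL uncovered — not redundant.
Drop C6: UX uncovered — not redundant.
2 redundant: C1, C2.

2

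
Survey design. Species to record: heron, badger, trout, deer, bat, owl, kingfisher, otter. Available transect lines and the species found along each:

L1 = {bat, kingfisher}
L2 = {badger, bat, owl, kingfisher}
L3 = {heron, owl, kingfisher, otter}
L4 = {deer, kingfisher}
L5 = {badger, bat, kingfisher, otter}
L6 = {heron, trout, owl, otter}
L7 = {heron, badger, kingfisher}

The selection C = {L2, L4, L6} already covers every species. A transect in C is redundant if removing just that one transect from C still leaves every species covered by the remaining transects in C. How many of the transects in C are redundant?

Drop L2: badger, bat uncovered — not redundant.
Drop L4: deer uncovered — not redundant.
Drop L6: heron, trout, otter uncovered — not redundant.
None of the transects in C is redundant.

0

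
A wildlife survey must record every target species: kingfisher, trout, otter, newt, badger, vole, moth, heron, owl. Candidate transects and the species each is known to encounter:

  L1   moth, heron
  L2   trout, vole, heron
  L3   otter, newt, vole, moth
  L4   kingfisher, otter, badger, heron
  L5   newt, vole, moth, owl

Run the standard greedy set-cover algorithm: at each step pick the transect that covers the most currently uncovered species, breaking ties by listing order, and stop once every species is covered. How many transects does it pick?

4

Pick 1: L3 covers 4 new species (otter, newt, vole, moth).
Pick 2: L4 covers 3 new species (kingfisher, badger, heron).
Pick 3: L2 covers 1 new species (trout).
Pick 4: L5 covers 1 new species (owl).
Greedy uses 4 transects. (The true minimum is 3.)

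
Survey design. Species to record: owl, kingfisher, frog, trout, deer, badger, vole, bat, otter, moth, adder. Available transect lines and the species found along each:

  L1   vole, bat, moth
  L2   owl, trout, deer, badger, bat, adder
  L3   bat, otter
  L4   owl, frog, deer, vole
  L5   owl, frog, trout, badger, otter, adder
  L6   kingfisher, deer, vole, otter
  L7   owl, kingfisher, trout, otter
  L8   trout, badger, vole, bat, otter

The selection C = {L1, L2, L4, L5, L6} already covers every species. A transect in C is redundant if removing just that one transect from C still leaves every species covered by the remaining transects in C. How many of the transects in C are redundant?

Drop L1: moth uncovered — not redundant.
Drop L2: the rest still cover every species — redundant.
Drop L4: the rest still cover every species — redundant.
Drop L5: the rest still cover every species — redundant.
Drop L6: kingfisher uncovered — not redundant.
3 redundant: L2, L4, L5.

3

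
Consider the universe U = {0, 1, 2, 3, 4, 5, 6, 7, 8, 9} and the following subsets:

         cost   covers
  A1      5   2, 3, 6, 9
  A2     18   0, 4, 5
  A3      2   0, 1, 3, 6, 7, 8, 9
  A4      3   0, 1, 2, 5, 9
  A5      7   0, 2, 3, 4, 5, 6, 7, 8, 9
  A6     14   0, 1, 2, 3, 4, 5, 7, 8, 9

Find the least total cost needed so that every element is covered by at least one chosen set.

A3, A5 cover every element at cost 2 + 7 = 9.
Any cover uses at least 2 sets; among all covering selections none totals below 9.
Greedy by coverage-per-cost would pick A3, A4, A5 for 12 — worse than the optimum 9.

9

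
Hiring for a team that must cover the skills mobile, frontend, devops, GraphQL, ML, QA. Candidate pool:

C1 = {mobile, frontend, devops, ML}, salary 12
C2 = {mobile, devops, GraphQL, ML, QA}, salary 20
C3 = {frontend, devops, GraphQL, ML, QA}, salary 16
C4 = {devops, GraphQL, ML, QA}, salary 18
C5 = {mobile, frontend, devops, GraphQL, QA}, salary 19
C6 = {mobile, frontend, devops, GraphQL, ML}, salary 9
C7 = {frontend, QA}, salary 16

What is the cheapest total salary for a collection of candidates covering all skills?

25

C3, C6 cover every skill at salary 16 + 9 = 25.
Any cover uses at least 2 candidates; among all covering selections none totals below 25.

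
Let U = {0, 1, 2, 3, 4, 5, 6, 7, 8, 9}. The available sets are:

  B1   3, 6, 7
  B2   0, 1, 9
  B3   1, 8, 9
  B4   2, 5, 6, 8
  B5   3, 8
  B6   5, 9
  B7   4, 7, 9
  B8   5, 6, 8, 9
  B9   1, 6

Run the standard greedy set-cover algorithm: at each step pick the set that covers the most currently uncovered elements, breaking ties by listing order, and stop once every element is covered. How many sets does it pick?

4

Pick 1: B4 covers 4 new elements (2, 5, 6, 8).
Pick 2: B2 covers 3 new elements (0, 1, 9).
Pick 3: B1 covers 2 new elements (3, 7).
Pick 4: B7 covers 1 new elements (4).
Greedy uses 4 sets.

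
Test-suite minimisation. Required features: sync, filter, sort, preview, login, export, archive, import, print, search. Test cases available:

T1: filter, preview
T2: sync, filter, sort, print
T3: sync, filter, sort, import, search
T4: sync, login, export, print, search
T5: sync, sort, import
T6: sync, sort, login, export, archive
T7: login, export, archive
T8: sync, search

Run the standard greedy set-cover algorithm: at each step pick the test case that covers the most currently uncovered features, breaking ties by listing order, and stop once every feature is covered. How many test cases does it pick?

Pick 1: T3 covers 5 new features (sync, filter, sort, import, search).
Pick 2: T4 covers 3 new features (login, export, print).
Pick 3: T1 covers 1 new features (preview).
Pick 4: T6 covers 1 new features (archive).
Greedy uses 4 test cases.

4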